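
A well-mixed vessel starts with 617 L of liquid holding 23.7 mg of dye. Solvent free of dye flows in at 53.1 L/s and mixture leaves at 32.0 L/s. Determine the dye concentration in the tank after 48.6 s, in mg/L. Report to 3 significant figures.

0.00327 mg/L

Total volume: dV/dt = Q_in − Q_out = 21.100 L/s, so V(t) = 617 + 21.100 t and V(48.6) = 1642.5 L.
Species balance (pure solvent in): dm/dt = −Q_out · m/V(t).
dm/m = −Q_out dt/(V₀ + 21.100 t); integrating gives ln(m/m₀) = −(Q_out/(Q_in−Q_out)) ln(V/V₀).
m = m₀ (V₀/V)^(Q_out/(Q_in−Q_out)) = 23.7 × (617/1642.5)^(1.5166) = 5.3688 mg.
C = m/V = 5.3688/1642.5 = 0.0032688 mg/L.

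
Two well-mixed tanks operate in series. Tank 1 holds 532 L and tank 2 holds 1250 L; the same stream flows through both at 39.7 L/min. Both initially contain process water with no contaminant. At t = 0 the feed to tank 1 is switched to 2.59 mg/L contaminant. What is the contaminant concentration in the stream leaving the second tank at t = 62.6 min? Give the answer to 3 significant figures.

1.99 mg/L

Species balance on tank i: dCᵢ/dt = (Cᵢ₋₁ − Cᵢ)/τᵢ with τᵢ = Vᵢ/Q.
τ₁ = 532/39.7 = 13.401 min; τ₂ = 1250/39.7 = 31.486 min.
Solving the cascade with C₁(0)=C₂(0)=0 gives C₂(t) = C_in[1 − (τ₁ e^(−t/τ₁) − τ₂ e^(−t/τ₂))/(τ₁ − τ₂)].
At t = 62.6: e^(−t/τ₁) = 0.0093585, e^(−t/τ₂) = 0.13694.
C₂ = 2.59·[1 − (13.401·0.0093585 − 31.486·0.13694)/(-18.086)] = 2.59·0.76852 = 1.9905 mg/L.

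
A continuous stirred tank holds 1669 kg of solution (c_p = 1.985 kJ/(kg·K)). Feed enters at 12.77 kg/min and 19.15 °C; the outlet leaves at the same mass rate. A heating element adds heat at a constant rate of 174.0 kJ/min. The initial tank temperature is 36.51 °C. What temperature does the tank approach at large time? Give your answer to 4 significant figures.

M c_p dT/dt = ṁ c_p (T_in − T) + Q̇.
At steady state dT/dt = 0 ⇒ T_ss = T_in + Q̇/(ṁ c_p) = 19.15 + 174.0/(12.77·1.985) = 26.0143 °C.

26.01 °C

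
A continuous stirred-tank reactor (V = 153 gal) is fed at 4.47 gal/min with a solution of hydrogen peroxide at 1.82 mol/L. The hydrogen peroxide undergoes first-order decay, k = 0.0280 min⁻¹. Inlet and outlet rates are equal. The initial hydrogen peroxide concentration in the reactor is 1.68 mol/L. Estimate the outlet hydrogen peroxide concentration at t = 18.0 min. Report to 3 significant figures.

1.20 mol/L

Species balance: V dC/dt = Q C_in − Q C − k V C.
dC/dt = (Q/V) C_in − (Q/V + k) C; effective rate a = Q/V + k = 0.029216 + 0.0280 = 0.057216 min⁻¹.
C_ss = Q C_in/(Q + kV) = 0.92934 mol/L; C(t) = C_ss + (C₀ − C_ss) e^(−a t).
C(18.0) = 0.92934 + (0.75066)·e^(−0.057216·18.0) = 0.92934 + (0.75066)·0.35705 = 1.1974 mol/L.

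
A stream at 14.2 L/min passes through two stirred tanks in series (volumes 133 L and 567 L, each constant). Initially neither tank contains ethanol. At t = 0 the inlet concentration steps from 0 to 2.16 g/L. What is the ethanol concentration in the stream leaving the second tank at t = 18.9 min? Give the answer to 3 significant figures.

0.490 g/L

Time constants: τᵢ = Vᵢ/Q for each well-mixed tank.
τ₁ = 133/14.2 = 9.3662 min; τ₂ = 567/14.2 = 39.930 min.
Tank 1: C₁ = C_in(1 − e^(−t/τ₁)). Tank 2 (τ₁ ≠ τ₂): C₂ = C_in[1 − (τ₁ e^(−t/τ₁) − τ₂ e^(−t/τ₂))/(τ₁ − τ₂)].
At t = 18.9: e^(−t/τ₁) = 0.13294, e^(−t/τ₂) = 0.62292.
C₂ = 2.16·[1 − (9.3662·0.13294 − 39.930·0.62292)/(-30.563)] = 2.16·0.22692 = 0.49015 g/L.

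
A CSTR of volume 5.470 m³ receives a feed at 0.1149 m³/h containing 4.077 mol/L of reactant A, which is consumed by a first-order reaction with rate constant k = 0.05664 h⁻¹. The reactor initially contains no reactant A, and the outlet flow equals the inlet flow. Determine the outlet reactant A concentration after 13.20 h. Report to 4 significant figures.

Accumulation = in − out − consumed: V dC/dt = Q C_in − Q C − k V C.
dC/dt = (Q/V) C_in − (Q/V + k) C; effective rate a = Q/V + k = 0.0210055 + 0.05664 = 0.0776455 h⁻¹.
C_ss = Q C_in/(Q + kV) = 1.10295 mol/L; C(t) = C_ss + (C₀ − C_ss) e^(−a t).
C(13.20) = 1.10295 + (-1.10295)·e^(−0.0776455·13.20) = 1.10295 + (-1.10295)·0.358825 = 0.707186 mol/L.

0.7072 mol/L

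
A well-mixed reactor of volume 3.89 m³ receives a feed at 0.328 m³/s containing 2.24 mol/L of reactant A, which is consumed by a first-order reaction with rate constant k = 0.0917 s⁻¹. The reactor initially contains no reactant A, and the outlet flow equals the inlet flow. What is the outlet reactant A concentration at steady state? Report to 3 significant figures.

Accumulation = in − out − consumed: V dC/dt = Q C_in − Q C − k V C.
Steady state (dC/dt = 0): C_ss = Q C_in/(Q + kV) = C_in/(1 + kV/Q).
C_ss = 0.328·2.24/(0.328 + 0.0917·3.89) = 0.73472/0.68471 = 1.0730 mol/L.

1.07 mol/L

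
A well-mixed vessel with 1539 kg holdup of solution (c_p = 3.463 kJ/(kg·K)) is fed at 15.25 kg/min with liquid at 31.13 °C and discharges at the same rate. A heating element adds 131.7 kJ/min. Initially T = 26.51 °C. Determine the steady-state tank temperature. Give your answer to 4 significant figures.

Heat balance on the well-mixed liquid: M c_p dT/dt = ṁ c_p (T_in − T) + 131.7.
At steady state dT/dt = 0 ⇒ T_ss = T_in + Q̇/(ṁ c_p) = 31.13 + 131.7/(15.25·3.463) = 33.6238 °C.

33.62 °C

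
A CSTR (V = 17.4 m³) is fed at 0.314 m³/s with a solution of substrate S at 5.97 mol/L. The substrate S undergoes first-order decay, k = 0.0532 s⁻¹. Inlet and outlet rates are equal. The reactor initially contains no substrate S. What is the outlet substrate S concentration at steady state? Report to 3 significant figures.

Species balance: V dC/dt = Q C_in − Q C − k V C.
Steady state (dC/dt = 0): C_ss = Q C_in/(Q + kV) = C_in/(1 + kV/Q).
C_ss = 0.314·5.97/(0.314 + 0.0532·17.4) = 1.8746/1.2397 = 1.5121 mol/L.

1.51 mol/L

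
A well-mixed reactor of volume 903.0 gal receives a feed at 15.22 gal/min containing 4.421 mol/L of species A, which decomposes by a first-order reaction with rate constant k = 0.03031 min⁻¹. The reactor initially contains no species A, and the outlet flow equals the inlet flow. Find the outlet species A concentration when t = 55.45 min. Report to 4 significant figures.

1.464 mol/L

Accumulation = in − out − consumed: V dC/dt = Q C_in − Q C − k V C.
dC/dt = (Q/V) C_in − (Q/V + k) C; effective rate a = Q/V + k = 0.0168549 + 0.03031 = 0.0471649 min⁻¹.
C_ss = Q C_in/(Q + kV) = 1.57990 mol/L; C(t) = C_ss + (C₀ − C_ss) e^(−a t).
C(55.45) = 1.57990 + (-1.57990)·e^(−0.0471649·55.45) = 1.57990 + (-1.57990)·0.0731462 = 1.46433 mol/L.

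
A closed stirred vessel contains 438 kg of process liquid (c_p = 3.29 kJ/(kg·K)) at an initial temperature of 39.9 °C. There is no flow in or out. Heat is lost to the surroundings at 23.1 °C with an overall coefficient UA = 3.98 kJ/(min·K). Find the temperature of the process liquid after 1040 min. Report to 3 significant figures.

24.1 °C

Energy balance: M c_p dT/dt = −UA(T − T_amb).
dT/dt = (T_ss − T)/τ with T_ss = T_amb = 23.100 °C, τ = M c_p/UA = 438·3.29/3.98 = 362.07 min.
Integrating: T(t) = T_ss + (T₀ − T_ss) e^(−t/τ).
T(1040) = 23.100 + (16.800)·0.056562 = 24.050 °C.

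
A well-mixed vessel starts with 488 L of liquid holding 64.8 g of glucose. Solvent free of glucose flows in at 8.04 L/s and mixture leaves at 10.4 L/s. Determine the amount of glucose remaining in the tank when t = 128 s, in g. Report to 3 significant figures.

0.922 g

Total volume: dV/dt = Q_in − Q_out = -2.3600 L/s, so V(t) = 488 − 2.3600 t and V(128) = 185.92 L.
No glucose enters, so dm/dt = −Q_out · (m/V).
Separate: dm/m = −Q_out dt/V(t) ⇒ ln(m/m₀) = −(Q_out/(Q_in−Q_out)) ln(V/V₀).
m = m₀ (V₀/V)^(Q_out/(Q_in−Q_out)) = 64.8 × (488/185.92)^(-4.4068) = 0.92198 g.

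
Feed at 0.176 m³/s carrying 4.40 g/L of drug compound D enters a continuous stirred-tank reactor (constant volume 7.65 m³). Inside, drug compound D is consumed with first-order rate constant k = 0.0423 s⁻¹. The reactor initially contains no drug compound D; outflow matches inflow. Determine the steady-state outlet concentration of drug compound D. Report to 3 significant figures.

Species balance: V dC/dt = Q C_in − Q C − k V C.
Steady state (dC/dt = 0): C_ss = Q C_in/(Q + kV) = C_in/(1 + kV/Q).
C_ss = 0.176·4.40/(0.176 + 0.0423·7.65) = 0.77440/0.49960 = 1.5501 g/L.

1.55 g/L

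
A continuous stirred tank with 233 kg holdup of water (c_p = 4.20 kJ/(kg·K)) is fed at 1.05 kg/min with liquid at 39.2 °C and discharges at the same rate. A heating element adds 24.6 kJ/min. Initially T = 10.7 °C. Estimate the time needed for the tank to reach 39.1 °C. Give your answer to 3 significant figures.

Energy balance: M c_p dT/dt = ṁ c_p (T_in − T) + 24.6.
τ = M/ṁ = 221.90 min; T_ss = T_in + Q̇/(ṁ c_p) = 44.778 °C.
T(t) = T_ss + (T₀ − T_ss) e^(−t/τ). Set T = 39.1:
e^(−t/τ) = (39.1 − 44.778)/(10.7 − 44.778) = 0.16662
t = −221.90 · ln(0.16662) = 397.66 min.

398 min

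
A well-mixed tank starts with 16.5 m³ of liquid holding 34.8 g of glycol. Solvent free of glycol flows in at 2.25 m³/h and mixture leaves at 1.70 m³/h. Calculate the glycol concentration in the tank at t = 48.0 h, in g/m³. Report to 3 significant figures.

Total volume: dV/dt = Q_in − Q_out = 0.55000 m³/h, so V(t) = 16.5 + 0.55000 t and V(48.0) = 42.900 m³.
Species balance (pure solvent in): dm/dt = −Q_out · m/V(t).
dm/m = −Q_out dt/(V₀ + 0.55000 t); integrating gives ln(m/m₀) = −(Q_out/(Q_in−Q_out)) ln(V/V₀).
m = m₀ (V₀/V)^(Q_out/(Q_in−Q_out)) = 34.8 × (16.5/42.900)^(3.0909) = 1.8152 g.
C = m/V = 1.8152/42.900 = 0.042313 g/m³.

0.0423 g/m³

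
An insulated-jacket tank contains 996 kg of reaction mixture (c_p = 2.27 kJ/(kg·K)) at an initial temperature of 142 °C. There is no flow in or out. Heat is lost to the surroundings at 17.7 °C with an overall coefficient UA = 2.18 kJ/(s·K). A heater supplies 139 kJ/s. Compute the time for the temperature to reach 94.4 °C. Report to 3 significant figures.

1600 s

Lumped-capacitance energy balance: M c_p dT/dt = UA(T_amb − T) + Q̇.
τ = M c_p/UA = 1037.1 s; T_ss = T_amb + Q̇/UA = 17.7 + 139/2.18 = 81.461 °C.
T(t) = T_ss + (T₀ − T_ss)e^(−t/τ); set T = 94.4:
t = −τ ln[(T − T_ss)/(T₀ − T_ss)] = −1037.1 · ln(0.21372) = 1600.3 s.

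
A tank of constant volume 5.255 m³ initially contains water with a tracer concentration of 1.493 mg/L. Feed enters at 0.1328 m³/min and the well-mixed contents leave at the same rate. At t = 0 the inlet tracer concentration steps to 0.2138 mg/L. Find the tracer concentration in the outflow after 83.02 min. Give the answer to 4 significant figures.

0.3708 mg/L

Unsteady species balance (constant V, well mixed): V dC/dt = Q(C_in − C).
So dC/dt = (C_in − C)/τ with τ = V/Q = 5.255/0.1328 = 39.5708 min.
C approaches C_in exponentially: C(t) = C_in + (C₀ − C_in) e^(−t/τ).
C(83.02) = 0.2138 + (1.493 − 0.2138)·e^(−83.02/39.5708) = 0.2138 + (1.27920)·0.122700 = 0.370758 mg/L.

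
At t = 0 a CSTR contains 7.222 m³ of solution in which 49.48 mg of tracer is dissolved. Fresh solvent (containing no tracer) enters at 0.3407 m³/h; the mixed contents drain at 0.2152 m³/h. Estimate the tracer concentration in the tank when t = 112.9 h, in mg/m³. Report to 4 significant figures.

Let m(t) be the amount of tracer. Volume: V(t) = V₀ + (Q_in − Q_out) t = 7.222 + 0.125500 t; V(112.9) = 21.3910 m³.
No tracer enters, so dm/dt = −Q_out · (m/V).
Separate: dm/m = −Q_out dt/V(t) ⇒ ln(m/m₀) = −(Q_out/(Q_in−Q_out)) ln(V/V₀).
m = m₀ (V₀/V)^(Q_out/(Q_in−Q_out)) = 49.48 × (7.222/21.3910)^(1.71474) = 7.68785 mg.
C = m/V = 7.68785/21.3910 = 0.359397 mg/m³.

0.3594 mg/m³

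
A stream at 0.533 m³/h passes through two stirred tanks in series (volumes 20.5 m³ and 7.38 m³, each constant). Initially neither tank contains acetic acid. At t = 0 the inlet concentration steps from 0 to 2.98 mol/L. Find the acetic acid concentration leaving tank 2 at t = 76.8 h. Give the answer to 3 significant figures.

2.35 mol/L

Each tank obeys Vᵢ dCᵢ/dt = Q(Cᵢ₋₁ − Cᵢ), so τᵢ = Vᵢ/Q.
τ₁ = 20.5/0.533 = 38.462 h; τ₂ = 7.38/0.533 = 13.846 h.
Tank 1: C₁ = C_in(1 − e^(−t/τ₁)). Tank 2 (τ₁ ≠ τ₂): C₂ = C_in[1 − (τ₁ e^(−t/τ₁) − τ₂ e^(−t/τ₂))/(τ₁ − τ₂)].
At t = 76.8: e^(−t/τ₁) = 0.13577, e^(−t/τ₂) = 0.0039004.
C₂ = 2.98·[1 − (38.462·0.13577 − 13.846·0.0039004)/(24.615)] = 2.98·0.79005 = 2.3544 mol/L.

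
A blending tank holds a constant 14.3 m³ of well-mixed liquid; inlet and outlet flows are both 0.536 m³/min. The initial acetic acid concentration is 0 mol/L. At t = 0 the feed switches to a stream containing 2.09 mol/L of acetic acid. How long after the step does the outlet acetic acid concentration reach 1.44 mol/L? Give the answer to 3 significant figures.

Species balance: V dC/dt = Q(C_in − C) ⇒ τ = V/Q = 26.679 min.
C(t) = C_in + (C₀ − C_in) e^(−t/τ). Set C = 1.44 and solve for t:
e^(−t/τ) = (C − C_in)/(C₀ − C_in) = (1.44 − 2.09)/(0 − 2.09) = 0.31100
t = −τ ln(…) = 26.679 × 1.1679 = 31.160 min.

31.2 min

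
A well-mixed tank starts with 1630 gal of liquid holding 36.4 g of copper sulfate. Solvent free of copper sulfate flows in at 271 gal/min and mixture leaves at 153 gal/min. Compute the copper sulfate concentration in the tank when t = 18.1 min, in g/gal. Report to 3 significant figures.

0.00326 g/gal

Total volume: dV/dt = Q_in − Q_out = 118.00 gal/min, so V(t) = 1630 + 118.00 t and V(18.1) = 3765.8 gal.
Solute balance: dm/dt = 0 − Q_out C = −Q_out m/V(t).
Separate: dm/m = −Q_out dt/V(t) ⇒ ln(m/m₀) = −(Q_out/(Q_in−Q_out)) ln(V/V₀).
m = m₀ (V₀/V)^(Q_out/(Q_in−Q_out)) = 36.4 × (1630/3765.8)^(1.2966) = 12.290 g.
C = m/V = 12.290/3765.8 = 0.0032637 g/gal.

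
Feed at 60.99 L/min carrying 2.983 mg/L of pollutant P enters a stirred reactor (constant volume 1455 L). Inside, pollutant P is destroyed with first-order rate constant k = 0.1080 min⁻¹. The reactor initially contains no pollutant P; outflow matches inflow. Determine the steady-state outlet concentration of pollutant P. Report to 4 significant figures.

0.8341 mg/L

Species balance: V dC/dt = Q C_in − Q C − k V C.
Steady state (dC/dt = 0): C_ss = Q C_in/(Q + kV) = C_in/(1 + kV/Q).
C_ss = 60.99·2.983/(60.99 + 0.1080·1455) = 181.933/218.130 = 0.834058 mg/L.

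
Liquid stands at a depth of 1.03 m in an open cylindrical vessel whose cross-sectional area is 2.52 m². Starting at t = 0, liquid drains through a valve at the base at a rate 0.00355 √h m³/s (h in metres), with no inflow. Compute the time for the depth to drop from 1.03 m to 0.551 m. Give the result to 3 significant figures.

A dh/dt = −Q_out = −0.00355 √h.
This is separable: 2 d(√h)/dt = −0.00355/A, so √h = √h₀ − (0.00355/(2A)) t.
t = 2A(√h₀ − √h)/0.00355 = 2·2.52·(√1.03 − √0.551)/0.00355
  = 5.0400 × (1.0149 − 0.74229) / 0.00355 = 387.01 s.

387 s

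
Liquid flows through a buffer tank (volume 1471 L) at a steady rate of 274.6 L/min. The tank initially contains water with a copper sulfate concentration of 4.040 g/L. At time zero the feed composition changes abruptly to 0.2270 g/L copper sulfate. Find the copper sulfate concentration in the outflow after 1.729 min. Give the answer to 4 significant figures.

2.988 g/L

Accumulation = in − out for the solute gives V dC/dt = Q(C_in − C).
So dC/dt = (C_in − C)/τ with τ = V/Q = 1471/274.6 = 5.35688 min.
Solution: C(t) = C_in + (C₀ − C_in) e^(−t/τ).
C(1.729) = 0.2270 + (4.040 − 0.2270)·e^(−1.729/5.35688) = 0.2270 + (3.81300)·0.724146 = 2.98817 g/L.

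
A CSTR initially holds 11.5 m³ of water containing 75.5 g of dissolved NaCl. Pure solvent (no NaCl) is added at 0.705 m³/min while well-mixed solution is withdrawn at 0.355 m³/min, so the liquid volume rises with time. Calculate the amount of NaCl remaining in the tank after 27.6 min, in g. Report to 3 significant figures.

40.7 g

Total volume: dV/dt = Q_in − Q_out = 0.35000 m³/min, so V(t) = 11.5 + 0.35000 t and V(27.6) = 21.160 m³.
No NaCl enters, so dm/dt = −Q_out · (m/V).
Separate: dm/m = −Q_out dt/V(t) ⇒ ln(m/m₀) = −(Q_out/(Q_in−Q_out)) ln(V/V₀).
m = m₀ (V₀/V)^(Q_out/(Q_in−Q_out)) = 75.5 × (11.5/21.160)^(1.0143) = 40.677 g.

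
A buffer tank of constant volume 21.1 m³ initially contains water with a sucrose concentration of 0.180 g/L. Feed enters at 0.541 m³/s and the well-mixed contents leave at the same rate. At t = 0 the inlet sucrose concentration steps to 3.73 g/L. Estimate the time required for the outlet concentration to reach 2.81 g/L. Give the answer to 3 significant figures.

52.7 s

Unsteady species balance (constant V, well mixed): V dC/dt = Q(C_in − C), so τ = V/Q = 39.002 s.
C(t) = C_in + (C₀ − C_in) e^(−t/τ). Set C = 2.81 and solve for t:
e^(−t/τ) = (C − C_in)/(C₀ − C_in) = (2.81 − 3.73)/(0.180 − 3.73) = 0.25915
t = −τ ln(…) = 39.002 × 1.3503 = 52.665 s.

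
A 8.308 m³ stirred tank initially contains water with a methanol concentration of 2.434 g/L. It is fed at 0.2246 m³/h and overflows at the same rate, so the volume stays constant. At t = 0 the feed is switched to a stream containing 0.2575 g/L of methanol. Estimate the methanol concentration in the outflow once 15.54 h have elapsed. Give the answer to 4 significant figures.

Unsteady species balance (constant V, well mixed): V dC/dt = Q(C_in − C).
So dC/dt = (C_in − C)/τ with τ = V/Q = 8.308/0.2246 = 36.9902 h.
Integrating: C(t) = C_in + (C₀ − C_in) e^(−t/τ).
C(15.54) = 0.2575 + (2.434 − 0.2575)·e^(−15.54/36.9902) = 0.2575 + (2.17650)·0.656974 = 1.68740 g/L.

1.687 g/L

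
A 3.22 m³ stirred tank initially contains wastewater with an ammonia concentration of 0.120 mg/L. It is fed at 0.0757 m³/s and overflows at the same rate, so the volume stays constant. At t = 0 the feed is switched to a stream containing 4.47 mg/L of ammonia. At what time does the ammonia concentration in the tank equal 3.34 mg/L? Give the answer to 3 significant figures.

Mass balance on the solute (V constant): V dC/dt = Q(C_in − C), so τ = V/Q = 42.536 s.
C(t) = C_in + (C₀ − C_in) e^(−t/τ). Set C = 3.34 and solve for t:
e^(−t/τ) = (C − C_in)/(C₀ − C_in) = (3.34 − 4.47)/(0.120 − 4.47) = 0.25977
t = −τ ln(…) = 42.536 × 1.3480 = 57.337 s.

57.3 s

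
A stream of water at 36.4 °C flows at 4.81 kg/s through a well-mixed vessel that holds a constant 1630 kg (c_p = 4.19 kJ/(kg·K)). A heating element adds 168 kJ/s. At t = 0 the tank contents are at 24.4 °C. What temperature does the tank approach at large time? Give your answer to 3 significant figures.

M c_p dT/dt = ṁ c_p (T_in − T) + Q̇.
At steady state dT/dt = 0 ⇒ T_ss = T_in + Q̇/(ṁ c_p) = 36.4 + 168/(4.81·4.19) = 44.736 °C.

44.7 °C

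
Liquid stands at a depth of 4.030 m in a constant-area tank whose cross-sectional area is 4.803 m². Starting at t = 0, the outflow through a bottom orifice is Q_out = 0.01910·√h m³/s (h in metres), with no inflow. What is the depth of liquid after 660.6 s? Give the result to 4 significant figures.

0.4816 m

Volume balance on the tank: A dh/dt = −0.01910 √h.
∫ h^(−1/2) dh = −(0.01910/A) ∫ dt, giving 2√h = 2√h₀ − (0.01910/A) t.
√h = √4.030 − 0.01910·660.6/(2·4.803) = 2.00749 − 1.31350 = 0.693988.
h = 0.693988² = 0.481620 m.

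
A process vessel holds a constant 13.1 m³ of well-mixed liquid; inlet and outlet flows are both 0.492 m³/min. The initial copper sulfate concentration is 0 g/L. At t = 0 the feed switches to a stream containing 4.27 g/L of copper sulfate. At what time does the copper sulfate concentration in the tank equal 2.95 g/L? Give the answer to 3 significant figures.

Mass balance on the solute (V constant): V dC/dt = Q(C_in − C), so τ = V/Q = 26.626 min.
C(t) = C_in + (C₀ − C_in) e^(−t/τ). Set C = 2.95 and solve for t:
e^(−t/τ) = (C − C_in)/(C₀ − C_in) = (2.95 − 4.27)/(0 − 4.27) = 0.30913
t = −τ ln(…) = 26.626 × 1.1740 = 31.258 min.

31.3 min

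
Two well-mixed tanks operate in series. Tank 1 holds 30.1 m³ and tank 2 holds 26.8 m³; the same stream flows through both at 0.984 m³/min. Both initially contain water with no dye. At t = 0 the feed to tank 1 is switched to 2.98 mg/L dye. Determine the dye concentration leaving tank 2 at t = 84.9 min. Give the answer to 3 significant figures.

2.36 mg/L

Each tank obeys Vᵢ dCᵢ/dt = Q(Cᵢ₋₁ − Cᵢ), so τᵢ = Vᵢ/Q.
τ₁ = 30.1/0.984 = 30.589 min; τ₂ = 26.8/0.984 = 27.236 min.
Tank 1: C₁ = C_in(1 − e^(−t/τ₁)). Tank 2 (τ₁ ≠ τ₂): C₂ = C_in[1 − (τ₁ e^(−t/τ₁) − τ₂ e^(−t/τ₂))/(τ₁ − τ₂)].
At t = 84.9: e^(−t/τ₁) = 0.062320, e^(−t/τ₂) = 0.044280.
C₂ = 2.98·[1 − (30.589·0.062320 − 27.236·0.044280)/(3.3537)] = 2.98·0.79117 = 2.3577 mg/L.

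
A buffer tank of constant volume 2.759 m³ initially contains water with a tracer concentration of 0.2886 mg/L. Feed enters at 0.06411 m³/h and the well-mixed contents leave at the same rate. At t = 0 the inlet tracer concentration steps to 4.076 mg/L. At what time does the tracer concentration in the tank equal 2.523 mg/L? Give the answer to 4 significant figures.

38.37 h

Species balance: V dC/dt = Q(C_in − C) ⇒ τ = V/Q = 43.0354 h.
C(t) = C_in + (C₀ − C_in) e^(−t/τ). Set C = 2.523 and solve for t:
e^(−t/τ) = (C − C_in)/(C₀ − C_in) = (2.523 − 4.076)/(0.2886 − 4.076) = 0.410044
t = −τ ln(…) = 43.0354 × 0.891491 = 38.3657 h.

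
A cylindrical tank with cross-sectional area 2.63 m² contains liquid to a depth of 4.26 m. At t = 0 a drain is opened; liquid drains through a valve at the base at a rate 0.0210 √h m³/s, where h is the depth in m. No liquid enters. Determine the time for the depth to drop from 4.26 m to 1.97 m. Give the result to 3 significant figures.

165 s

With no inflow, A dh/dt = −0.0210 √h.
∫ h^(−1/2) dh = −(0.0210/A) ∫ dt, giving 2√h = 2√h₀ − (0.0210/A) t.
t = 2A(√h₀ − √h)/0.0210 = 2·2.63·(√4.26 − √1.97)/0.0210
  = 5.2600 × (2.0640 − 1.4036) / 0.0210 = 165.42 s.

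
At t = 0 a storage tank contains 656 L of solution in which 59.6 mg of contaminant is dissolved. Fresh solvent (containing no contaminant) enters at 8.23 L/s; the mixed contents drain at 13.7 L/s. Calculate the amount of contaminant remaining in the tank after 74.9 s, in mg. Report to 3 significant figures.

5.12 mg

Total volume: dV/dt = Q_in − Q_out = -5.4700 L/s, so V(t) = 656 − 5.4700 t and V(74.9) = 246.30 L.
No contaminant enters, so dm/dt = −Q_out · (m/V).
dm/m = −Q_out dt/(V₀ − 5.4700 t); integrating gives ln(m/m₀) = −(Q_out/(Q_in−Q_out)) ln(V/V₀).
m = m₀ (V₀/V)^(Q_out/(Q_in−Q_out)) = 59.6 × (656/246.30)^(-2.5046) = 5.1250 mg.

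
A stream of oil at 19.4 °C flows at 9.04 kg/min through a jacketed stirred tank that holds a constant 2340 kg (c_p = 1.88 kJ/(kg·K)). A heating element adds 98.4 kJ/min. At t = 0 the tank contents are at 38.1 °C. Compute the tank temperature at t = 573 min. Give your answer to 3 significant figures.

26.6 °C

M c_p dT/dt = ṁ c_p (T_in − T) + Q̇.
Rearrange: dT/dt = (T_ss − T)/τ with τ = M/ṁ = 258.85 min and T_ss = T_in + Q̇/(ṁ c_p) = 25.190 °C.
Solution: T(t) = T_ss + (T₀ − T_ss) e^(−t/τ).
T(573) = 25.190 + (12.910)·e^(−573/258.85) = 25.190 + (12.910)·0.10930 = 26.601 °C.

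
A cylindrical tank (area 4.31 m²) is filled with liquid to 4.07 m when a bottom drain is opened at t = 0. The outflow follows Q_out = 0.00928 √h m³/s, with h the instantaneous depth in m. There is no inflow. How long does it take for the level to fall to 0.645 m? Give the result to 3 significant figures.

Volume balance on the tank: A dh/dt = −0.00928 √h.
This is separable: 2 d(√h)/dt = −0.00928/A, so √h = √h₀ − (0.00928/(2A)) t.
t = 2A(√h₀ − √h)/0.00928 = 2·4.31·(√4.07 − √0.645)/0.00928
  = 8.6200 × (2.0174 − 0.80312) / 0.00928 = 1127.9 s.

1130 s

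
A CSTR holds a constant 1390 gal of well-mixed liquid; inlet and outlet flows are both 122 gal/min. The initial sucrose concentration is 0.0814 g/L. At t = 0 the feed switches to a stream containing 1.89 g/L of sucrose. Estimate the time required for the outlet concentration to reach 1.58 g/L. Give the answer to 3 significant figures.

20.1 min

Accumulation = in − out for the solute gives V dC/dt = Q(C_in − C), so τ = V/Q = 11.393 min.
C(t) = C_in + (C₀ − C_in) e^(−t/τ). Set C = 1.58 and solve for t:
e^(−t/τ) = (C − C_in)/(C₀ − C_in) = (1.58 − 1.89)/(0.0814 − 1.89) = 0.17140
t = −τ ln(…) = 11.393 × 1.7637 = 20.095 min.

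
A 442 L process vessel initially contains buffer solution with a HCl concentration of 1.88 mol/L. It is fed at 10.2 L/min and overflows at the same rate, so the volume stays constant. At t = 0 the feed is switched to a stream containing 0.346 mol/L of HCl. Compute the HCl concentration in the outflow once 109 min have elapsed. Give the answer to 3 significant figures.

0.470 mol/L

Unsteady species balance (constant V, well mixed): V dC/dt = Q(C_in − C).
Rewrite as dC/dt + C/τ = C_in/τ, τ = V/Q = 43.333 min.
Solution: C(t) = C_in + (C₀ − C_in) e^(−t/τ).
C(109) = 0.346 + (1.88 − 0.346)·e^(−109/43.333) = 0.346 + (1.5340)·0.080832 = 0.47000 mol/L.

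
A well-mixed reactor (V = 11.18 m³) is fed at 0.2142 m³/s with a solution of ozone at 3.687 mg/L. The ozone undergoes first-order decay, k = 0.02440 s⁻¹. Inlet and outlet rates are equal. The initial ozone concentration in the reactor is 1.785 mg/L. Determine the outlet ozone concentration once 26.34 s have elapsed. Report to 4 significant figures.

1.674 mg/L

V dC/dt = Q(C_in − C) − k V C.
This is linear with rate a = Q/V + k = 0.0435592 s⁻¹.
C_ss = Q C_in/(Q + kV) = 1.62170 mg/L; C(t) = C_ss + (C₀ − C_ss) e^(−a t).
C(26.34) = 1.62170 + (0.163299)·e^(−0.0435592·26.34) = 1.62170 + (0.163299)·0.317477 = 1.67354 mg/L.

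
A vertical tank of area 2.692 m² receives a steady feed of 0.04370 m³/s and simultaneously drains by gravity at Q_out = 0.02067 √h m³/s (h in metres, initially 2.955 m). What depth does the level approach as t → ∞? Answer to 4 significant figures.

Unsteady balance on liquid volume: A dh/dt = Q_in − 0.02067 √h. At steady state dh/dt = 0:
Q_in = 0.02067 √h_ss ⇒ √h_ss = 0.04370/0.02067 = 2.11418.
h_ss = 2.11418² = 4.46974 m. (Since h₀ = 2.955 m < h_ss, the level will rise toward this value.)

4.470 m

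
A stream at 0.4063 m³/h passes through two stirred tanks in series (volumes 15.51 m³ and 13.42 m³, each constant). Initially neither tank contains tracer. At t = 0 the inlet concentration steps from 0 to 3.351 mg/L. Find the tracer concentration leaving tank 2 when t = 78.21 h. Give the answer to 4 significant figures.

2.161 mg/L

Species balance on tank i: dCᵢ/dt = (Cᵢ₋₁ − Cᵢ)/τᵢ with τᵢ = Vᵢ/Q.
τ₁ = 15.51/0.4063 = 38.1738 h; τ₂ = 13.42/0.4063 = 33.0298 h.
Tank 1: C₁ = C_in(1 − e^(−t/τ₁)). Tank 2 (τ₁ ≠ τ₂): C₂ = C_in[1 − (τ₁ e^(−t/τ₁) − τ₂ e^(−t/τ₂))/(τ₁ − τ₂)].
At t = 78.21: e^(−t/τ₁) = 0.128891, e^(−t/τ₂) = 0.0936807.
C₂ = 3.351·[1 − (38.1738·0.128891 − 33.0298·0.0936807)/(5.14398)] = 3.351·0.645023 = 2.16147 mg/L.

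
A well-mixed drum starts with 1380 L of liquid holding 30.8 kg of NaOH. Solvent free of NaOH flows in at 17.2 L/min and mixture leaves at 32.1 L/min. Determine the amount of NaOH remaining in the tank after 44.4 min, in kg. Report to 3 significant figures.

7.55 kg

Let m(t) be the amount of NaOH. Volume: V(t) = V₀ + (Q_in − Q_out) t = 1380 − 14.900 t; V(44.4) = 718.44 L.
Species balance (pure solvent in): dm/dt = −Q_out · m/V(t).
Separate: dm/m = −Q_out dt/V(t) ⇒ ln(m/m₀) = −(Q_out/(Q_in−Q_out)) ln(V/V₀).
m = m₀ (V₀/V)^(Q_out/(Q_in−Q_out)) = 30.8 × (1380/718.44)^(-2.1544) = 7.5477 kg.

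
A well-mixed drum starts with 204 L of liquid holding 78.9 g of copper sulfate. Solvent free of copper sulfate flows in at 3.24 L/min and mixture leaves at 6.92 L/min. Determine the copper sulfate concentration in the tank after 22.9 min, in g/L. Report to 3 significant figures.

Total volume: dV/dt = Q_in − Q_out = -3.6800 L/min, so V(t) = 204 − 3.6800 t and V(22.9) = 119.73 L.
Solute balance: dm/dt = 0 − Q_out C = −Q_out m/V(t).
dm/m = −Q_out dt/(V₀ − 3.6800 t); integrating gives ln(m/m₀) = −(Q_out/(Q_in−Q_out)) ln(V/V₀).
m = m₀ (V₀/V)^(Q_out/(Q_in−Q_out)) = 78.9 × (204/119.73)^(-1.8804) = 28.965 g.
C = m/V = 28.965/119.73 = 0.24193 g/L.

0.242 g/L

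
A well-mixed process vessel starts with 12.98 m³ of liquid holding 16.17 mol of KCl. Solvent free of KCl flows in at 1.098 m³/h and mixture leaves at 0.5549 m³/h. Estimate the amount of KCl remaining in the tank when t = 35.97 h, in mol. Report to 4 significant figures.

Let m(t) be the amount of KCl. Volume: V(t) = V₀ + (Q_in − Q_out) t = 12.98 + 0.543100 t; V(35.97) = 32.5153 m³.
Solute balance: dm/dt = 0 − Q_out C = −Q_out m/V(t).
dm/m = −Q_out dt/(V₀ + 0.543100 t); integrating gives ln(m/m₀) = −(Q_out/(Q_in−Q_out)) ln(V/V₀).
m = m₀ (V₀/V)^(Q_out/(Q_in−Q_out)) = 16.17 × (12.98/32.5153)^(1.02173) = 6.32749 mol.

6.327 mol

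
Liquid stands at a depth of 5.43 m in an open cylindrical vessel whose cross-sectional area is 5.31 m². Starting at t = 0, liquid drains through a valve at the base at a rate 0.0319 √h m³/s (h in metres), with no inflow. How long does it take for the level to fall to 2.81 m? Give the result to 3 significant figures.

218 s

Volume balance on the tank: A dh/dt = −0.0319 √h.
∫ h^(−1/2) dh = −(0.0319/A) ∫ dt, giving 2√h = 2√h₀ − (0.0319/A) t.
t = 2A(√h₀ − √h)/0.0319 = 2·5.31·(√5.43 − √2.81)/0.0319
  = 10.620 × (2.3302 − 1.6763) / 0.0319 = 217.70 s.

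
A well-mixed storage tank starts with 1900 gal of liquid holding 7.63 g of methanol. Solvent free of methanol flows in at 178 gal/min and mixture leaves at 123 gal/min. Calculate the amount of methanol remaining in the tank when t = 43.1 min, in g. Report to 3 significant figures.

Let m(t) be the amount of methanol. Volume: V(t) = V₀ + (Q_in − Q_out) t = 1900 + 55.000 t; V(43.1) = 4270.5 gal.
No methanol enters, so dm/dt = −Q_out · (m/V).
Separate: dm/m = −Q_out dt/V(t) ⇒ ln(m/m₀) = −(Q_out/(Q_in−Q_out)) ln(V/V₀).
m = m₀ (V₀/V)^(Q_out/(Q_in−Q_out)) = 7.63 × (1900/4270.5)^(2.2364) = 1.2472 g.

1.25 g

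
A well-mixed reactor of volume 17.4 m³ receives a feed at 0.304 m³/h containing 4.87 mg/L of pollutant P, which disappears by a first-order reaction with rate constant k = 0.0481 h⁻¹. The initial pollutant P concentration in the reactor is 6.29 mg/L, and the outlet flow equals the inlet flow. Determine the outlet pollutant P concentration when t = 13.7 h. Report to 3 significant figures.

3.33 mg/L

V dC/dt = Q(C_in − C) − k V C.
This is linear with rate a = Q/V + k = 0.065571 h⁻¹.
C_ss = Q C_in/(Q + kV) = 1.2976 mg/L; C(t) = C_ss + (C₀ − C_ss) e^(−a t).
C(13.7) = 1.2976 + (4.9924)·e^(−0.065571·13.7) = 1.2976 + (4.9924)·0.40725 = 3.3308 mg/L.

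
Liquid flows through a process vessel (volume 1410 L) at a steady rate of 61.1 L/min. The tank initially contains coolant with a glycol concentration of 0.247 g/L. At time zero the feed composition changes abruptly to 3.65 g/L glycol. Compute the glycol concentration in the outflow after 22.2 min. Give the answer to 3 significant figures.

2.35 g/L

Species balance on the tank: V dC/dt = Q(C_in − C).
Rewrite as dC/dt + C/τ = C_in/τ, τ = V/Q = 23.077 min.
C approaches C_in exponentially: C(t) = C_in + (C₀ − C_in) e^(−t/τ).
C(22.2) = 3.65 + (0.247 − 3.65)·e^(−22.2/23.077) = 3.65 + (-3.4030)·0.38213 = 2.3496 g/L.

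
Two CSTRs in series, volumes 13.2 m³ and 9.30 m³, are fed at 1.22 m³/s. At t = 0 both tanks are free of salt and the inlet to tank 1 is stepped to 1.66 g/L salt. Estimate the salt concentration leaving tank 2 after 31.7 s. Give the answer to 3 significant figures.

Each tank obeys Vᵢ dCᵢ/dt = Q(Cᵢ₋₁ − Cᵢ), so τᵢ = Vᵢ/Q.
τ₁ = 13.2/1.22 = 10.820 s; τ₂ = 9.30/1.22 = 7.6230 s.
Tank 1: C₁ = C_in(1 − e^(−t/τ₁)). Tank 2 (τ₁ ≠ τ₂): C₂ = C_in[1 − (τ₁ e^(−t/τ₁) − τ₂ e^(−t/τ₂))/(τ₁ − τ₂)].
At t = 31.7: e^(−t/τ₁) = 0.053405, e^(−t/τ₂) = 0.015631.
C₂ = 1.66·[1 − (10.820·0.053405 − 7.6230·0.015631)/(3.1967)] = 1.66·0.85652 = 1.4218 g/L.

1.42 g/L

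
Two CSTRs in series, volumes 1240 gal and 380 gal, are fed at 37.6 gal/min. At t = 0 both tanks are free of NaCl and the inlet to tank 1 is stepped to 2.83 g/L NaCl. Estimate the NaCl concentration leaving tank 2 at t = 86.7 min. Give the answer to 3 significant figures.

2.54 g/L

Each tank obeys Vᵢ dCᵢ/dt = Q(Cᵢ₋₁ − Cᵢ), so τᵢ = Vᵢ/Q.
τ₁ = 1240/37.6 = 32.979 min; τ₂ = 380/37.6 = 10.106 min.
Solving the cascade with C₁(0)=C₂(0)=0 gives C₂(t) = C_in[1 − (τ₁ e^(−t/τ₁) − τ₂ e^(−t/τ₂))/(τ₁ − τ₂)].
At t = 86.7: e^(−t/τ₁) = 0.072153, e^(−t/τ₂) = 0.00018806.
C₂ = 2.83·[1 − (32.979·0.072153 − 10.106·0.00018806)/(22.872)] = 2.83·0.89605 = 2.5358 g/L.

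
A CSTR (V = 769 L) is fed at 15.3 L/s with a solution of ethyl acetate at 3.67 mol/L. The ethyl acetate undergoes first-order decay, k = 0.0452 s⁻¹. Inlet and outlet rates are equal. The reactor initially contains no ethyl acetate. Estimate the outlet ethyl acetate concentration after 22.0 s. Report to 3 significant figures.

Species balance: V dC/dt = Q C_in − Q C − k V C.
This is linear with rate a = Q/V + k = 0.065096 s⁻¹.
C_ss = Q C_in/(Q + kV) = 1.1217 mol/L; C(t) = C_ss + (C₀ − C_ss) e^(−a t).
C(22.0) = 1.1217 + (-1.1217)·e^(−0.065096·22.0) = 1.1217 + (-1.1217)·0.23880 = 0.85383 mol/L.

0.854 mol/L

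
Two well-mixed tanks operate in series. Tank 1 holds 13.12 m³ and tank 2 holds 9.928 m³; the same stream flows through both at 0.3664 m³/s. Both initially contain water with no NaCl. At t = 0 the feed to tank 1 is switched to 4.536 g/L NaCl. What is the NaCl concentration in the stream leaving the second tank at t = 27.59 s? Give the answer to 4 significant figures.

Time constants: τᵢ = Vᵢ/Q for each well-mixed tank.
τ₁ = 13.12/0.3664 = 35.8079 s; τ₂ = 9.928/0.3664 = 27.0961 s.
Tank 1: C₁ = C_in(1 − e^(−t/τ₁)). Tank 2 (τ₁ ≠ τ₂): C₂ = C_in[1 − (τ₁ e^(−t/τ₁) − τ₂ e^(−t/τ₂))/(τ₁ − τ₂)].
At t = 27.59: e^(−t/τ₁) = 0.462781, e^(−t/τ₂) = 0.361234.
C₂ = 4.536·[1 − (35.8079·0.462781 − 27.0961·0.361234)/(8.71179)] = 4.536·0.221380 = 1.00418 g/L.

1.004 g/L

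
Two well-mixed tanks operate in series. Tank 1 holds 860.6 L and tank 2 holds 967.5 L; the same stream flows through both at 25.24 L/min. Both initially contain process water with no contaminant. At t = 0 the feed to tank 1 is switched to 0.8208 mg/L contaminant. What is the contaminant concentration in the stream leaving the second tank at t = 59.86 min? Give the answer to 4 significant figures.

Each tank obeys Vᵢ dCᵢ/dt = Q(Cᵢ₋₁ − Cᵢ), so τᵢ = Vᵢ/Q.
τ₁ = 860.6/25.24 = 34.0967 min; τ₂ = 967.5/25.24 = 38.3320 min.
Tank 1: C₁ = C_in(1 − e^(−t/τ₁)). Tank 2 (τ₁ ≠ τ₂): C₂ = C_in[1 − (τ₁ e^(−t/τ₁) − τ₂ e^(−t/τ₂))/(τ₁ − τ₂)].
At t = 59.86: e^(−t/τ₁) = 0.172804, e^(−t/τ₂) = 0.209796.
C₂ = 0.8208·[1 − (34.0967·0.172804 − 38.3320·0.209796)/(-4.23534)] = 0.8208·0.492399 = 0.404161 mg/L.

0.4042 mg/L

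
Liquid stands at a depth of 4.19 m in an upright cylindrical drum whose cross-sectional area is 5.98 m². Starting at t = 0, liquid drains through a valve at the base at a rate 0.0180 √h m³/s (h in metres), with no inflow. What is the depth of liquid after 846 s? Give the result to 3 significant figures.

A dh/dt = −Q_out = −0.0180 √h.
∫ h^(−1/2) dh = −(0.0180/A) ∫ dt, giving 2√h = 2√h₀ − (0.0180/A) t.
√h = √4.19 − 0.0180·846/(2·5.98) = 2.0469 − 1.2732 = 0.77370.
h = 0.77370² = 0.59862 m.

0.599 m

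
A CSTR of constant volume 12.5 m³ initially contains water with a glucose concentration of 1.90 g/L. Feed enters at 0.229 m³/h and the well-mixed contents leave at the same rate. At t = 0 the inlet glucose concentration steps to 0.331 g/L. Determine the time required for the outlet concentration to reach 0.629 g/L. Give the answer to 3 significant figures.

Species balance: V dC/dt = Q(C_in − C) ⇒ τ = V/Q = 54.585 h.
C(t) = C_in + (C₀ − C_in) e^(−t/τ). Set C = 0.629 and solve for t:
e^(−t/τ) = (C − C_in)/(C₀ − C_in) = (0.629 − 0.331)/(1.90 − 0.331) = 0.18993
t = −τ ln(…) = 54.585 × 1.6611 = 90.671 h.

90.7 h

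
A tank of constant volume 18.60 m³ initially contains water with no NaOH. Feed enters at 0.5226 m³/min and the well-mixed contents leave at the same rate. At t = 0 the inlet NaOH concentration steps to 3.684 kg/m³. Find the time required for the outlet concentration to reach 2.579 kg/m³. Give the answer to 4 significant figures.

Species balance: V dC/dt = Q(C_in − C) ⇒ τ = V/Q = 35.5913 min.
C(t) = C_in + (C₀ − C_in) e^(−t/τ). Set C = 2.579 and solve for t:
e^(−t/τ) = (C − C_in)/(C₀ − C_in) = (2.579 − 3.684)/(0 − 3.684) = 0.299946
t = −τ ln(…) = 35.5913 × 1.20415 = 42.8574 min.

42.86 min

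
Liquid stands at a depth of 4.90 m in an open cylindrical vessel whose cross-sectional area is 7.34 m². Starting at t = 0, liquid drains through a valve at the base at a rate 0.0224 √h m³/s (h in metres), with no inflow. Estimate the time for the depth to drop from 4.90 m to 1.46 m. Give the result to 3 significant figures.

Volume balance on the tank: A dh/dt = −0.0224 √h.
Separate and integrate: 2(√h − √h₀) = −(0.0224/A) t.
t = 2A(√h₀ − √h)/0.0224 = 2·7.34·(√4.90 − √1.46)/0.0224
  = 14.680 × (2.2136 − 1.2083) / 0.0224 = 658.82 s.

659 s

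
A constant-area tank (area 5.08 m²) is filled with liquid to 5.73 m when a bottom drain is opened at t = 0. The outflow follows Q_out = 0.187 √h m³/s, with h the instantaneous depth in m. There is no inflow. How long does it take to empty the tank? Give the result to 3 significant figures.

130 s

With no inflow, A dh/dt = −0.187 √h.
This is separable: 2 d(√h)/dt = −0.187/A, so √h = √h₀ − (0.187/(2A)) t.
Set h = 0: 2√h₀ = (0.187/A) t_empty ⇒ t_empty = 2A√h₀/0.187.
t_empty = 2·5.08·√5.73/0.187 = 10.160·2.3937/0.187 = 130.06 s.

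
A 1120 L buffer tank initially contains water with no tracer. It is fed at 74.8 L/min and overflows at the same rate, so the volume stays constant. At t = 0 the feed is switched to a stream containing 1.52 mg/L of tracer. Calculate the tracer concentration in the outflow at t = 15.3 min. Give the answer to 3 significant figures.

0.973 mg/L

Unsteady species balance (constant V, well mixed): V dC/dt = Q(C_in − C).
Rewrite as dC/dt + C/τ = C_in/τ, τ = V/Q = 14.973 min.
Integrating: C(t) = C_in + (C₀ − C_in) e^(−t/τ).
C(15.3) = 1.52 + (0 − 1.52)·e^(−15.3/14.973) = 1.52 + (-1.5200)·0.35994 = 0.97289 mg/L.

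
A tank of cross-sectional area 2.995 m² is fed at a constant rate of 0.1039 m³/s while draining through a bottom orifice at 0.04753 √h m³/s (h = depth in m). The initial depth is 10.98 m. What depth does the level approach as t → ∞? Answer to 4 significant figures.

Accumulation of liquid (constant cross-section A): A dh/dt = Q_in − 0.04753 √h. At steady state dh/dt = 0:
Q_in = 0.04753 √h_ss ⇒ √h_ss = 0.1039/0.04753 = 2.18599.
h_ss = 2.18599² = 4.77854 m. (Since h₀ = 10.98 m > h_ss, the level will fall toward this value.)

4.779 m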